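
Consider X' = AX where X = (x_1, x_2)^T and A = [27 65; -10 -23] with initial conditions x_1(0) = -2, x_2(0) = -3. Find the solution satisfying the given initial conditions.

x_1(t) = -49e^(2t)sin(5t) - 2e^(2t)cos(5t), x_2(t) = 19e^(2t)sin(5t) - 3e^(2t)cos(5t)

Coefficient matrix A = [[27, 65], [-10, -23]].
Characteristic polynomial det(A - λI) = λ^2 - 4λ + 29 = 0.
Eigenvalues λ = 2 ± 5i (complex conjugate pair).
For λ=2+5i: an eigenvector is (2,-1) - i(-3,1) = (2 + 3i, -1 - i).
A real fundamental pair from Re and Im of e^((2+5i)t)v: X_1 = e^(2t)(cos(5t)·(2,-1) + sin(5t)·(-3,1)), X_2 = e^(2t)(sin(5t)·(2,-1) - cos(5t)·(-3,1)).
General solution: C_1X_1 + C_2X_2.
Applying x_1(0)=-2, x_2(0)=-3 gives C_1=11, C_2=-8.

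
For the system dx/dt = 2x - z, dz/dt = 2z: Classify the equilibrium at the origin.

unstable improper node

A = [[2,-1],[0,2]]; det(A-λI) = λ^2 - 4λ + 4.
repeated λ = 2 with a single eigenvector.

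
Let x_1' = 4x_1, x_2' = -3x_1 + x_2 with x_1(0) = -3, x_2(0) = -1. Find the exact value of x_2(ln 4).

A = [[4,0],[-3,1]]; eigenvalues λ = 4, 1.
Eigenvectors: (1,-1) for λ=4, (0,1) for λ=1.
From the initial condition, c_1 = -3, c_2 = -4.
x_2(ln 4) = (-3)(4^4)(-1) + (-4)(4^1)(1) = 752.

752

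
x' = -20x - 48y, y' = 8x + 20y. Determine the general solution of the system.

x(t) = -3K_1e^(-4t) + 2K_2e^(4t), y(t) = K_1e^(-4t) - K_2e^(4t)

Coefficient matrix A = [[-20, -48], [8, 20]].
Characteristic polynomial det(A - λI) = λ^2 - 16 = 0.
Eigenvalues λ = -4, 4.
For λ=-4: (A-λI) row 1 is [-16, -48], so an eigenvector is (-3, 1).
For λ=4: (A-λI) row 1 is [-24, -48], so an eigenvector is (2, -1).
General solution: K_1e^(-4t)(-3,1) + K_2e^(4t)(2,-1).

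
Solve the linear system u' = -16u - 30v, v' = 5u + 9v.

u(t) = -2K_1e^(-t) + 3K_2e^(-6t), v(t) = K_1e^(-t) - K_2e^(-6t)

Coefficient matrix A = [[-16, -30], [5, 9]].
Characteristic polynomial det(A - λI) = λ^2 + 7λ + 6 = 0.
Eigenvalues λ = -1, -6.
For λ=-1: (A-λI) row 1 is [-15, -30], so an eigenvector is (-2, 1).
For λ=-6: (A-λI) row 1 is [-10, -30], so an eigenvector is (3, -1).
General solution: K_1e^(-t)(-2,1) + K_2e^(-6t)(3,-1).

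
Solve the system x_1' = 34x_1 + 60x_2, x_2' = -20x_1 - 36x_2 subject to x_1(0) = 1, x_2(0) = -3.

Coefficient matrix A = [[34, 60], [-20, -36]].
Characteristic polynomial det(A - λI) = λ^2 + 2λ - 24 = 0.
Eigenvalues λ = 4, -6.
For λ=4: (A-λI) row 1 is [30, 60], so an eigenvector is (-2, 1).
For λ=-6: (A-λI) row 1 is [40, 60], so an eigenvector is (3, -2).
General solution: C_1e^(4t)(-2,1) + C_2e^(-6t)(3,-2).
Applying x_1(0)=1, x_2(0)=-3 gives C_1=7, C_2=5.

x_1(t) = -14e^(4t) + 15e^(-6t), x_2(t) = 7e^(4t) - 10e^(-6t)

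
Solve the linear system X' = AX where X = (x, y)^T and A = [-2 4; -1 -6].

Coefficient matrix A = [[-2, 4], [-1, -6]].
Characteristic polynomial det(A - λI) = λ^2 + 8λ + 16 = 0.
Single eigenvalue λ = -4 with algebraic multiplicity 2.
Eigenvector v = (2,-1); generalized eigenvector w with (A-λI)w=v is (-1,1).
General solution: e^(-4t)[K_1·v + K_2·(t·v + w)].

x(t) = 2K_1e^(-4t) + 2K_2te^(-4t) - K_2e^(-4t), y(t) = -K_1e^(-4t) - K_2te^(-4t) + K_2e^(-4t)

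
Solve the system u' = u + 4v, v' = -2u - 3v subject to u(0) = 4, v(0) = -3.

Coefficient matrix A = [[1, 4], [-2, -3]].
Characteristic polynomial det(A - λI) = λ^2 + 2λ + 5 = 0.
Eigenvalues λ = -1 ± 2i (complex conjugate pair).
For λ=-1+2i: an eigenvector is (-1,0) - i(-1,1) = (-1 + i, 0 - i).
A real fundamental pair from Re and Im of e^((-1+2i)t)v: X_1 = e^(-t)(cos(2t)·(-1,0) + sin(2t)·(-1,1)), X_2 = e^(-t)(sin(2t)·(-1,0) - cos(2t)·(-1,1)).
General solution: K_1X_1 + K_2X_2.
Applying u(0)=4, v(0)=-3 gives K_1=-1, K_2=3.

u(t) = -2e^(-t)sin(2t) + 4e^(-t)cos(2t), v(t) = -e^(-t)sin(2t) - 3e^(-t)cos(2t)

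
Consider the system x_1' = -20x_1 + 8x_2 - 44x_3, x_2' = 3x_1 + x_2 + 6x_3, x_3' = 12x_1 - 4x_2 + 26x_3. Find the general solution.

Coefficient matrix A = [[-20, 8, -44], [3, 1, 6], [12, -4, 26]].
det(A - λI) = 0 gives eigenvalues λ = 2, 1, 4.
For λ=2: eigenvector (-2,0,1).
For λ=1: eigenvector (-8,1,4).
For λ=4: eigenvector (-7,1,4).
General solution: K_1e^(2t)(-2,0,1) + K_2e^(t)(-8,1,4) + K_3e^(4t)(-7,1,4).

x_1(t) = -2K_1e^(2t) - 8K_2e^(t) - 7K_3e^(4t), x_2(t) = K_2e^(t) + K_3e^(4t), x_3(t) = K_1e^(2t) + 4K_2e^(t) + 4K_3e^(4t)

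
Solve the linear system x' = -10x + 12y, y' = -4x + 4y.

Coefficient matrix A = [[-10, 12], [-4, 4]].
Characteristic polynomial det(A - λI) = λ^2 + 6λ + 8 = 0.
Eigenvalues λ = -2, -4.
For λ=-2: (A-λI) row 1 is [-8, 12], so an eigenvector is (-3, -2).
For λ=-4: (A-λI) row 1 is [-6, 12], so an eigenvector is (2, 1).
General solution: C_1e^(-2t)(-3,-2) + C_2e^(-4t)(2,1).

x(t) = -3C_1e^(-2t) + 2C_2e^(-4t), y(t) = -2C_1e^(-2t) + C_2e^(-4t)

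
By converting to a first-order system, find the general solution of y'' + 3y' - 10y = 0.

y(t) = K_1e^(-5t) + K_2e^(2t)

Let x_1 = y, x_2 = y'. Then x_1' = x_2 and x_2' = 10x_1 - 3x_2.
A = [[0,1],[10,-3]]; det(A-λI) = λ^2 + 3λ - 10.
Eigenvalues λ = -5, 2 with eigenvectors (1,-5), (1,2).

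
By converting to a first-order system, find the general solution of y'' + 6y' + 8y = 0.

Let x_1 = y, x_2 = y'. Then x_1' = x_2 and x_2' = -8x_1 - 6x_2.
A = [[0,1],[-8,-6]]; det(A-λI) = λ^2 + 6λ + 8.
Eigenvalues λ = -4, -2 with eigenvectors (1,-4), (1,-2).

y(t) = c_1e^(-4t) + c_2e^(-2t)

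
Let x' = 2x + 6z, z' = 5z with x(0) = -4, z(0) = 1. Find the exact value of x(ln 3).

A = [[2,6],[0,5]]; eigenvalues λ = 5, 2.
Eigenvectors: (2,1) for λ=5, (-1,0) for λ=2.
From the initial condition, c_1 = 1, c_2 = 6.
x(ln 3) = (1)(3^5)(2) + (6)(3^2)(-1) = 432.

432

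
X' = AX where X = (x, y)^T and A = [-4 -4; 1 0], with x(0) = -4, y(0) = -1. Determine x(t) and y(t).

Coefficient matrix A = [[-4, -4], [1, 0]].
Characteristic polynomial det(A - λI) = λ^2 + 4λ + 4 = 0.
Single eigenvalue λ = -2 with algebraic multiplicity 2.
Eigenvector v = (2,-1); generalized eigenvector w with (A-λI)w=v is (1,-1).
General solution: e^(-2t)[c_1·v + c_2·(t·v + w)].
Applying x(0)=-4, y(0)=-1 gives c_1=-5, c_2=6.

x(t) = 12te^(-2t) - 4e^(-2t), y(t) = -6te^(-2t) - e^(-2t)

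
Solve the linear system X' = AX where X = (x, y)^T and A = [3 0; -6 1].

Coefficient matrix A = [[3, 0], [-6, 1]].
Characteristic polynomial det(A - λI) = λ^2 - 4λ + 3 = 0.
Eigenvalues λ = 1, 3.
For λ=1: (A-λI) row 1 is [2, 0], so an eigenvector is (0, -1).
For λ=3: (A-λI) row 2 is [-6, -2], so an eigenvector is (1, -3).
General solution: c_1e^(t)(0,-1) + c_2e^(3t)(1,-3).

x(t) = c_2e^(3t), y(t) = -c_1e^(t) - 3c_2e^(3t)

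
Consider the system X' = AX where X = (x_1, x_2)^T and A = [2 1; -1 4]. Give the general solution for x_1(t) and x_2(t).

Coefficient matrix A = [[2, 1], [-1, 4]].
Characteristic polynomial det(A - λI) = λ^2 - 6λ + 9 = 0.
Single eigenvalue λ = 3 with algebraic multiplicity 2.
Eigenvector v = (-1,-1); generalized eigenvector w with (A-λI)w=v is (-2,-3).
General solution: e^(3t)[K_1·v + K_2·(t·v + w)].

x_1(t) = -K_1e^(3t) - K_2te^(3t) - 2K_2e^(3t), x_2(t) = -K_1e^(3t) - K_2te^(3t) - 3K_2e^(3t)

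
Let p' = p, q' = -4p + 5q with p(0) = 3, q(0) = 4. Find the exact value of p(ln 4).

A = [[1,0],[-4,5]]; eigenvalues λ = 5, 1.
Eigenvectors: (0,1) for λ=5, (-1,-1) for λ=1.
From the initial condition, c_1 = 1, c_2 = -3.
p(ln 4) = (1)(4^5)(0) + (-3)(4^1)(-1) = 12.

12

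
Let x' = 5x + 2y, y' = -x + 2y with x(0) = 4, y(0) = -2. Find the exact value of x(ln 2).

A = [[5,2],[-1,2]]; eigenvalues λ = 4, 3.
Eigenvectors: (2,-1) for λ=4, (-1,1) for λ=3.
From the initial condition, c_1 = 2, c_2 = 0.
x(ln 2) = (2)(2^4)(2) + (0)(2^3)(-1) = 64.

64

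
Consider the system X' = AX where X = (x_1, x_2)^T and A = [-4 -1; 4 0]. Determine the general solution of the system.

x_1(t) = -C_1e^(-2t) - C_2te^(-2t) + 2C_2e^(-2t), x_2(t) = 2C_1e^(-2t) + 2C_2te^(-2t) - 3C_2e^(-2t)

Coefficient matrix A = [[-4, -1], [4, 0]].
Characteristic polynomial det(A - λI) = λ^2 + 4λ + 4 = 0.
Single eigenvalue λ = -2 with algebraic multiplicity 2.
Eigenvector v = (-1,2); generalized eigenvector w with (A-λI)w=v is (2,-3).
General solution: e^(-2t)[C_1·v + C_2·(t·v + w)].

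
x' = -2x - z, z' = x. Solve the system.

x(t) = -K_1e^(-t) - K_2te^(-t) + 3K_2e^(-t), z(t) = K_1e^(-t) + K_2te^(-t) - 2K_2e^(-t)

Coefficient matrix A = [[-2, -1], [1, 0]].
Characteristic polynomial det(A - λI) = λ^2 + 2λ + 1 = 0.
Single eigenvalue λ = -1 with algebraic multiplicity 2.
Eigenvector v = (-1,1); generalized eigenvector w with (A-λI)w=v is (3,-2).
General solution: e^(-t)[K_1·v + K_2·(t·v + w)].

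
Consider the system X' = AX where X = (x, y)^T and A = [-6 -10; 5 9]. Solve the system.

Coefficient matrix A = [[-6, -10], [5, 9]].
Characteristic polynomial det(A - λI) = λ^2 - 3λ - 4 = 0.
Eigenvalues λ = -1, 4.
For λ=-1: (A-λI) row 1 is [-5, -10], so an eigenvector is (-2, 1).
For λ=4: (A-λI) row 1 is [-10, -10], so an eigenvector is (1, -1).
General solution: K_1e^(-t)(-2,1) + K_2e^(4t)(1,-1).

x(t) = -2K_1e^(-t) + K_2e^(4t), y(t) = K_1e^(-t) - K_2e^(4t)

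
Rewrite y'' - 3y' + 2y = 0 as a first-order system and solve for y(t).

Let x_1 = y, x_2 = y'. Then x_1' = x_2 and x_2' = -2x_1 + 3x_2.
A = [[0,1],[-2,3]]; det(A-λI) = λ^2 - 3λ + 2.
Eigenvalues λ = 2, 1 with eigenvectors (1,2), (1,1).

y(t) = K_1e^(2t) + K_2e^(t)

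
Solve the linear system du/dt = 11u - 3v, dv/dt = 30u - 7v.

Coefficient matrix A = [[11, -3], [30, -7]].
Characteristic polynomial det(A - λI) = λ^2 - 4λ + 13 = 0.
Eigenvalues λ = 2 ± 3i (complex conjugate pair).
For λ=2+3i: an eigenvector is (-1,-3) - i(0,-1) = (-1, -3 + i).
A real fundamental pair from Re and Im of e^((2+3i)t)v: X_1 = e^(2t)(cos(3t)·(-1,-3) + sin(3t)·(0,-1)), X_2 = e^(2t)(sin(3t)·(-1,-3) - cos(3t)·(0,-1)).
General solution: K_1X_1 + K_2X_2.

u(t) = -K_1e^(2t)cos(3t) - K_2e^(2t)sin(3t), v(t) = -K_1e^(2t)sin(3t) - 3K_1e^(2t)cos(3t) - 3K_2e^(2t)sin(3t) + K_2e^(2t)cos(3t)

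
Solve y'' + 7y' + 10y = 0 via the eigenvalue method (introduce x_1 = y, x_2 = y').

Let x_1 = y, x_2 = y'. Then x_1' = x_2 and x_2' = -10x_1 - 7x_2.
A = [[0,1],[-10,-7]]; det(A-λI) = λ^2 + 7λ + 10.
Eigenvalues λ = -5, -2 with eigenvectors (1,-5), (1,-2).

y(t) = c_1e^(-5t) + c_2e^(-2t)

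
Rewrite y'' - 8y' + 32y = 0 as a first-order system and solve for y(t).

Let x_1 = y, x_2 = y'. Then x_1' = x_2 and x_2' = -32x_1 + 8x_2.
A = [[0,1],[-32,8]]; det(A-λI) = λ^2 - 8λ + 32.
Eigenvalues λ = 4 ± 4i.

y(t) = C_1e^(4t)cos(4t) + C_2e^(4t)sin(4t)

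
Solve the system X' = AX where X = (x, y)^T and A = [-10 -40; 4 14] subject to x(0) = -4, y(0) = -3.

x(t) = 42e^(2t)sin(4t) - 4e^(2t)cos(4t), y(t) = -13e^(2t)sin(4t) - 3e^(2t)cos(4t)

Coefficient matrix A = [[-10, -40], [4, 14]].
Characteristic polynomial det(A - λI) = λ^2 - 4λ + 20 = 0.
Eigenvalues λ = 2 ± 4i (complex conjugate pair).
For λ=2+4i: an eigenvector is (1,0) - i(-3,1) = (1 + 3i, 0 - i).
A real fundamental pair from Re and Im of e^((2+4i)t)v: X_1 = e^(2t)(cos(4t)·(1,0) + sin(4t)·(-3,1)), X_2 = e^(2t)(sin(4t)·(1,0) - cos(4t)·(-3,1)).
General solution: c_1X_1 + c_2X_2.
Applying x(0)=-4, y(0)=-3 gives c_1=-13, c_2=3.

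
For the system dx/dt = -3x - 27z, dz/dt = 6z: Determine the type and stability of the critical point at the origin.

saddle

A = [[-3,-27],[0,6]]; det(A-λI) = λ^2 - 3λ - 18.
λ = -3, 6: opposite signs.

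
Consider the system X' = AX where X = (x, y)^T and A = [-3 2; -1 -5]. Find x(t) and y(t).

x(t) = -C_1e^(-4t)sin(t) + C_1e^(-4t)cos(t) + C_2e^(-4t)sin(t) + C_2e^(-4t)cos(t), y(t) = -C_1e^(-4t)cos(t) - C_2e^(-4t)sin(t)

Coefficient matrix A = [[-3, 2], [-1, -5]].
Characteristic polynomial det(A - λI) = λ^2 + 8λ + 17 = 0.
Eigenvalues λ = -4 ± i (complex conjugate pair).
For λ=-4+i: an eigenvector is (1,-1) - i(-1,0) = (1 + i, -1).
A real fundamental pair from Re and Im of e^((-4+i)t)v: X_1 = e^(-4t)(cos(t)·(1,-1) + sin(t)·(-1,0)), X_2 = e^(-4t)(sin(t)·(1,-1) - cos(t)·(-1,0)).
General solution: C_1X_1 + C_2X_2.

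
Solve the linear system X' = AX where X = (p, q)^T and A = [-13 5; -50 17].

p(t) = K_1e^(2t)cos(5t) + K_2e^(2t)sin(5t), q(t) = -K_1e^(2t)sin(5t) + 3K_1e^(2t)cos(5t) + 3K_2e^(2t)sin(5t) + K_2e^(2t)cos(5t)

Coefficient matrix A = [[-13, 5], [-50, 17]].
Characteristic polynomial det(A - λI) = λ^2 - 4λ + 29 = 0.
Eigenvalues λ = 2 ± 5i (complex conjugate pair).
For λ=2+5i: an eigenvector is (1,3) - i(0,-1) = (1, 3 + i).
A real fundamental pair from Re and Im of e^((2+5i)t)v: X_1 = e^(2t)(cos(5t)·(1,3) + sin(5t)·(0,-1)), X_2 = e^(2t)(sin(5t)·(1,3) - cos(5t)·(0,-1)).
General solution: K_1X_1 + K_2X_2.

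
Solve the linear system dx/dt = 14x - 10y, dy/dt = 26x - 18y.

x(t) = 2C_1e^(-2t)sin(2t) - C_1e^(-2t)cos(2t) - C_2e^(-2t)sin(2t) - 2C_2e^(-2t)cos(2t), y(t) = 3C_1e^(-2t)sin(2t) - 2C_1e^(-2t)cos(2t) - 2C_2e^(-2t)sin(2t) - 3C_2e^(-2t)cos(2t)

Coefficient matrix A = [[14, -10], [26, -18]].
Characteristic polynomial det(A - λI) = λ^2 + 4λ + 8 = 0.
Eigenvalues λ = -2 ± 2i (complex conjugate pair).
For λ=-2+2i: an eigenvector is (-1,-2) - i(2,3) = (-1 - 2i, -2 - 3i).
A real fundamental pair from Re and Im of e^((-2+2i)t)v: X_1 = e^(-2t)(cos(2t)·(-1,-2) + sin(2t)·(2,3)), X_2 = e^(-2t)(sin(2t)·(-1,-2) - cos(2t)·(2,3)).
General solution: C_1X_1 + C_2X_2.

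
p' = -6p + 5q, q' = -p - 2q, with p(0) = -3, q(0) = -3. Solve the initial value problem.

p(t) = -9e^(-4t)sin(t) - 3e^(-4t)cos(t), q(t) = -3e^(-4t)sin(t) - 3e^(-4t)cos(t)

Coefficient matrix A = [[-6, 5], [-1, -2]].
Characteristic polynomial det(A - λI) = λ^2 + 8λ + 17 = 0.
Eigenvalues λ = -4 ± i (complex conjugate pair).
For λ=-4+i: an eigenvector is (2,1) - i(1,0) = (2 - i, 1).
A real fundamental pair from Re and Im of e^((-4+i)t)v: X_1 = e^(-4t)(cos(t)·(2,1) + sin(t)·(1,0)), X_2 = e^(-4t)(sin(t)·(2,1) - cos(t)·(1,0)).
General solution: K_1X_1 + K_2X_2.
Applying p(0)=-3, q(0)=-3 gives K_1=-3, K_2=-3.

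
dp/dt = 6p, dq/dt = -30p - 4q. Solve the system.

p(t) = -C_2e^(6t), q(t) = C_1e^(-4t) + 3C_2e^(6t)

Coefficient matrix A = [[6, 0], [-30, -4]].
Characteristic polynomial det(A - λI) = λ^2 - 2λ - 24 = 0.
Eigenvalues λ = -4, 6.
For λ=-4: (A-λI) row 1 is [10, 0], so an eigenvector is (0, 1).
For λ=6: (A-λI) row 2 is [-30, -10], so an eigenvector is (-1, 3).
General solution: C_1e^(-4t)(0,1) + C_2e^(6t)(-1,3).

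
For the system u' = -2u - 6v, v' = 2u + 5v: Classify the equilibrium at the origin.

A = [[-2,-6],[2,5]]; det(A-λI) = λ^2 - 3λ + 2.
λ = 1, 2: both positive.

unstable node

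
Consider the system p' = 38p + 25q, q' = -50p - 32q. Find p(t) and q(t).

p(t) = c_1e^(3t)sin(5t) - 2c_1e^(3t)cos(5t) - 2c_2e^(3t)sin(5t) - c_2e^(3t)cos(5t), q(t) = -c_1e^(3t)sin(5t) + 3c_1e^(3t)cos(5t) + 3c_2e^(3t)sin(5t) + c_2e^(3t)cos(5t)

Coefficient matrix A = [[38, 25], [-50, -32]].
Characteristic polynomial det(A - λI) = λ^2 - 6λ + 34 = 0.
Eigenvalues λ = 3 ± 5i (complex conjugate pair).
For λ=3+5i: an eigenvector is (-2,3) - i(1,-1) = (-2 - i, 3 + i).
A real fundamental pair from Re and Im of e^((3+5i)t)v: X_1 = e^(3t)(cos(5t)·(-2,3) + sin(5t)·(1,-1)), X_2 = e^(3t)(sin(5t)·(-2,3) - cos(5t)·(1,-1)).
General solution: c_1X_1 + c_2X_2.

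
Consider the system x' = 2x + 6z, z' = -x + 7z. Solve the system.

x(t) = -3C_1e^(4t) + 2C_2e^(5t), z(t) = -C_1e^(4t) + C_2e^(5t)

Coefficient matrix A = [[2, 6], [-1, 7]].
Characteristic polynomial det(A - λI) = λ^2 - 9λ + 20 = 0.
Eigenvalues λ = 4, 5.
For λ=4: (A-λI) row 1 is [-2, 6], so an eigenvector is (-3, -1).
For λ=5: (A-λI) row 1 is [-3, 6], so an eigenvector is (2, 1).
General solution: C_1e^(4t)(-3,-1) + C_2e^(5t)(2,1).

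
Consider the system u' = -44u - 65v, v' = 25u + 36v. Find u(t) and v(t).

u(t) = -2c_1e^(-4t)sin(5t) - 3c_1e^(-4t)cos(5t) - 3c_2e^(-4t)sin(5t) + 2c_2e^(-4t)cos(5t), v(t) = c_1e^(-4t)sin(5t) + 2c_1e^(-4t)cos(5t) + 2c_2e^(-4t)sin(5t) - c_2e^(-4t)cos(5t)

Coefficient matrix A = [[-44, -65], [25, 36]].
Characteristic polynomial det(A - λI) = λ^2 + 8λ + 41 = 0.
Eigenvalues λ = -4 ± 5i (complex conjugate pair).
For λ=-4+5i: an eigenvector is (-3,2) - i(-2,1) = (-3 + 2i, 2 - i).
A real fundamental pair from Re and Im of e^((-4+5i)t)v: X_1 = e^(-4t)(cos(5t)·(-3,2) + sin(5t)·(-2,1)), X_2 = e^(-4t)(sin(5t)·(-3,2) - cos(5t)·(-2,1)).
General solution: c_1X_1 + c_2X_2.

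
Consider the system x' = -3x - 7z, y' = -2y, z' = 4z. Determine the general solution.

x(t) = K_2e^(-3t) - K_3e^(4t), y(t) = K_1e^(-2t), z(t) = K_3e^(4t)

Coefficient matrix A = [[-3, 0, -7], [0, -2, 0], [0, 0, 4]].
det(A - λI) = 0 gives eigenvalues λ = -2, -3, 4.
For λ=-2: eigenvector (0,1,0).
For λ=-3: eigenvector (1,0,0).
For λ=4: eigenvector (-1,0,1).
General solution: K_1e^(-2t)(0,1,0) + K_2e^(-3t)(1,0,0) + K_3e^(4t)(-1,0,1).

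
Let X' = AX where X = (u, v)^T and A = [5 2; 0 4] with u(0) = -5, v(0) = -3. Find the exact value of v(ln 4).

-768

A = [[5,2],[0,4]]; eigenvalues λ = 5, 4.
Eigenvectors: (1,0) for λ=5, (2,-1) for λ=4.
From the initial condition, c_1 = -11, c_2 = 3.
v(ln 4) = (-11)(4^5)(0) + (3)(4^4)(-1) = -768.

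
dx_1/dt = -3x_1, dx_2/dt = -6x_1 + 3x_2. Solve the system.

Coefficient matrix A = [[-3, 0], [-6, 3]].
Characteristic polynomial det(A - λI) = λ^2 - 9 = 0.
Eigenvalues λ = -3, 3.
For λ=-3: (A-λI) row 2 is [-6, 6], so an eigenvector is (-1, -1).
For λ=3: (A-λI) row 1 is [-6, 0], so an eigenvector is (0, 1).
General solution: K_1e^(-3t)(-1,-1) + K_2e^(3t)(0,1).

x_1(t) = -K_1e^(-3t), x_2(t) = -K_1e^(-3t) + K_2e^(3t)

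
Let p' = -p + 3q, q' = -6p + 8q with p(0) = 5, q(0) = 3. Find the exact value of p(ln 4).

-1936

A = [[-1,3],[-6,8]]; eigenvalues λ = 2, 5.
Eigenvectors: (-1,-1) for λ=2, (1,2) for λ=5.
From the initial condition, c_1 = -7, c_2 = -2.
p(ln 4) = (-7)(4^2)(-1) + (-2)(4^5)(1) = -1936.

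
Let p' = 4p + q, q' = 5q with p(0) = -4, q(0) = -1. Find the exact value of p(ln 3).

-486

A = [[4,1],[0,5]]; eigenvalues λ = 5, 4.
Eigenvectors: (-1,-1) for λ=5, (1,0) for λ=4.
From the initial condition, c_1 = 1, c_2 = -3.
p(ln 3) = (1)(3^5)(-1) + (-3)(3^4)(1) = -486.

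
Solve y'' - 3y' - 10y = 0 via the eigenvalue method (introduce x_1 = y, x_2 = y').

Let x_1 = y, x_2 = y'. Then x_1' = x_2 and x_2' = 10x_1 + 3x_2.
A = [[0,1],[10,3]]; det(A-λI) = λ^2 - 3λ - 10.
Eigenvalues λ = -2, 5 with eigenvectors (1,-2), (1,5).

y(t) = c_1e^(-2t) + c_2e^(5t)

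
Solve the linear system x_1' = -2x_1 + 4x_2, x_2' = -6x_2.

Coefficient matrix A = [[-2, 4], [0, -6]].
Characteristic polynomial det(A - λI) = λ^2 + 8λ + 12 = 0.
Eigenvalues λ = -2, -6.
For λ=-2: (A-λI) row 1 is [0, 4], so an eigenvector is (-1, 0).
For λ=-6: (A-λI) row 1 is [4, 4], so an eigenvector is (1, -1).
General solution: K_1e^(-2t)(-1,0) + K_2e^(-6t)(1,-1).

x_1(t) = -K_1e^(-2t) + K_2e^(-6t), x_2(t) = -K_2e^(-6t)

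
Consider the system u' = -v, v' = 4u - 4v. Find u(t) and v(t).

u(t) = -C_1e^(-2t) - C_2te^(-2t) - C_2e^(-2t), v(t) = -2C_1e^(-2t) - 2C_2te^(-2t) - C_2e^(-2t)

Coefficient matrix A = [[0, -1], [4, -4]].
Characteristic polynomial det(A - λI) = λ^2 + 4λ + 4 = 0.
Single eigenvalue λ = -2 with algebraic multiplicity 2.
Eigenvector v = (-1,-2); generalized eigenvector w with (A-λI)w=v is (-1,-1).
General solution: e^(-2t)[C_1·v + C_2·(t·v + w)].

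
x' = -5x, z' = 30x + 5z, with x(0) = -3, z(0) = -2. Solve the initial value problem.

Coefficient matrix A = [[-5, 0], [30, 5]].
Characteristic polynomial det(A - λI) = λ^2 - 25 = 0.
Eigenvalues λ = -5, 5.
For λ=-5: (A-λI) row 2 is [30, 10], so an eigenvector is (-1, 3).
For λ=5: (A-λI) row 1 is [-10, 0], so an eigenvector is (0, 1).
General solution: c_1e^(-5t)(-1,3) + c_2e^(5t)(0,1).
Applying x(0)=-3, z(0)=-2 gives c_1=3, c_2=-11.

x(t) = -3e^(-5t), z(t) = -11e^(5t) + 9e^(-5t)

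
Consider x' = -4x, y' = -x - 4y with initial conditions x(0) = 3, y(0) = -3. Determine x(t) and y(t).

Coefficient matrix A = [[-4, 0], [-1, -4]].
Characteristic polynomial det(A - λI) = λ^2 + 8λ + 16 = 0.
Single eigenvalue λ = -4 with algebraic multiplicity 2.
Eigenvector v = (0,-1); generalized eigenvector w with (A-λI)w=v is (1,-1).
General solution: e^(-4t)[c_1·v + c_2·(t·v + w)].
Applying x(0)=3, y(0)=-3 gives c_1=0, c_2=3.

x(t) = 3e^(-4t), y(t) = -3te^(-4t) - 3e^(-4t)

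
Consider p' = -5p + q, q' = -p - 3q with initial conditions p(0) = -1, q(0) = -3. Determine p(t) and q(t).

Coefficient matrix A = [[-5, 1], [-1, -3]].
Characteristic polynomial det(A - λI) = λ^2 + 8λ + 16 = 0.
Single eigenvalue λ = -4 with algebraic multiplicity 2.
Eigenvector v = (-1,-1); generalized eigenvector w with (A-λI)w=v is (3,2).
General solution: e^(-4t)[C_1·v + C_2·(t·v + w)].
Applying p(0)=-1, q(0)=-3 gives C_1=7, C_2=2.

p(t) = -2te^(-4t) - e^(-4t), q(t) = -2te^(-4t) - 3e^(-4t)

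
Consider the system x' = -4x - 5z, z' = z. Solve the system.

Coefficient matrix A = [[-4, -5], [0, 1]].
Characteristic polynomial det(A - λI) = λ^2 + 3λ - 4 = 0.
Eigenvalues λ = 1, -4.
For λ=1: (A-λI) row 1 is [-5, -5], so an eigenvector is (1, -1).
For λ=-4: (A-λI) row 1 is [0, -5], so an eigenvector is (1, 0).
General solution: C_1e^(t)(1,-1) + C_2e^(-4t)(1,0).

x(t) = C_1e^(t) + C_2e^(-4t), z(t) = -C_1e^(t)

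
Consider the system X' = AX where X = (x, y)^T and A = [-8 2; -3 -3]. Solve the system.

Coefficient matrix A = [[-8, 2], [-3, -3]].
Characteristic polynomial det(A - λI) = λ^2 + 11λ + 30 = 0.
Eigenvalues λ = -5, -6.
For λ=-5: (A-λI) row 1 is [-3, 2], so an eigenvector is (-2, -3).
For λ=-6: (A-λI) row 1 is [-2, 2], so an eigenvector is (1, 1).
General solution: K_1e^(-5t)(-2,-3) + K_2e^(-6t)(1,1).

x(t) = -2K_1e^(-5t) + K_2e^(-6t), y(t) = -3K_1e^(-5t) + K_2e^(-6t)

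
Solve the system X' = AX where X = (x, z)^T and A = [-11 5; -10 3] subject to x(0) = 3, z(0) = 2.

Coefficient matrix A = [[-11, 5], [-10, 3]].
Characteristic polynomial det(A - λI) = λ^2 + 8λ + 17 = 0.
Eigenvalues λ = -4 ± i (complex conjugate pair).
For λ=-4+i: an eigenvector is (2,3) - i(1,1) = (2 - i, 3 - i).
A real fundamental pair from Re and Im of e^((-4+i)t)v: X_1 = e^(-4t)(cos(t)·(2,3) + sin(t)·(1,1)), X_2 = e^(-4t)(sin(t)·(2,3) - cos(t)·(1,1)).
General solution: c_1X_1 + c_2X_2.
Applying x(0)=3, z(0)=2 gives c_1=-1, c_2=-5.

x(t) = -11e^(-4t)sin(t) + 3e^(-4t)cos(t), z(t) = -16e^(-4t)sin(t) + 2e^(-4t)cos(t)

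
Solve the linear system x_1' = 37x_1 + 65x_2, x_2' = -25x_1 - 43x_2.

x_1(t) = -3C_1e^(-3t)sin(5t) - 2C_1e^(-3t)cos(5t) - 2C_2e^(-3t)sin(5t) + 3C_2e^(-3t)cos(5t), x_2(t) = 2C_1e^(-3t)sin(5t) + C_1e^(-3t)cos(5t) + C_2e^(-3t)sin(5t) - 2C_2e^(-3t)cos(5t)

Coefficient matrix A = [[37, 65], [-25, -43]].
Characteristic polynomial det(A - λI) = λ^2 + 6λ + 34 = 0.
Eigenvalues λ = -3 ± 5i (complex conjugate pair).
For λ=-3+5i: an eigenvector is (-2,1) - i(-3,2) = (-2 + 3i, 1 - 2i).
A real fundamental pair from Re and Im of e^((-3+5i)t)v: X_1 = e^(-3t)(cos(5t)·(-2,1) + sin(5t)·(-3,2)), X_2 = e^(-3t)(sin(5t)·(-2,1) - cos(5t)·(-3,2)).
General solution: C_1X_1 + C_2X_2.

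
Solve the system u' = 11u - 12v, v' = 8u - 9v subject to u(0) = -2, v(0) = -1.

u(t) = -3e^(3t) + e^(-t), v(t) = -2e^(3t) + e^(-t)

Coefficient matrix A = [[11, -12], [8, -9]].
Characteristic polynomial det(A - λI) = λ^2 - 2λ - 3 = 0.
Eigenvalues λ = -1, 3.
For λ=-1: (A-λI) row 1 is [12, -12], so an eigenvector is (1, 1).
For λ=3: (A-λI) row 1 is [8, -12], so an eigenvector is (3, 2).
General solution: C_1e^(-t)(1,1) + C_2e^(3t)(3,2).
Applying u(0)=-2, v(0)=-1 gives C_1=1, C_2=-1.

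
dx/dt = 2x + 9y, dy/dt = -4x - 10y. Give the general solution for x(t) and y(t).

x(t) = -3K_1e^(-4t) - 3K_2te^(-4t) - 2K_2e^(-4t), y(t) = 2K_1e^(-4t) + 2K_2te^(-4t) + K_2e^(-4t)

Coefficient matrix A = [[2, 9], [-4, -10]].
Characteristic polynomial det(A - λI) = λ^2 + 8λ + 16 = 0.
Single eigenvalue λ = -4 with algebraic multiplicity 2.
Eigenvector v = (-3,2); generalized eigenvector w with (A-λI)w=v is (-2,1).
General solution: e^(-4t)[K_1·v + K_2·(t·v + w)].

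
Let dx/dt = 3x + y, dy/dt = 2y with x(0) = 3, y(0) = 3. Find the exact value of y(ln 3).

27

A = [[3,1],[0,2]]; eigenvalues λ = 2, 3.
Eigenvectors: (-1,1) for λ=2, (1,0) for λ=3.
From the initial condition, c_1 = 3, c_2 = 6.
y(ln 3) = (3)(3^2)(1) + (6)(3^3)(0) = 27.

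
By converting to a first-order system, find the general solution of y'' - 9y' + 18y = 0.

Let x_1 = y, x_2 = y'. Then x_1' = x_2 and x_2' = -18x_1 + 9x_2.
A = [[0,1],[-18,9]]; det(A-λI) = λ^2 - 9λ + 18.
Eigenvalues λ = 3, 6 with eigenvectors (1,3), (1,6).

y(t) = c_1e^(3t) + c_2e^(6t)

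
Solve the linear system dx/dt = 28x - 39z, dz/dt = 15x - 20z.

Coefficient matrix A = [[28, -39], [15, -20]].
Characteristic polynomial det(A - λI) = λ^2 - 8λ + 25 = 0.
Eigenvalues λ = 4 ± 3i (complex conjugate pair).
For λ=4+3i: an eigenvector is (-3,-2) - i(2,1) = (-3 - 2i, -2 - i).
A real fundamental pair from Re and Im of e^((4+3i)t)v: X_1 = e^(4t)(cos(3t)·(-3,-2) + sin(3t)·(2,1)), X_2 = e^(4t)(sin(3t)·(-3,-2) - cos(3t)·(2,1)).
General solution: c_1X_1 + c_2X_2.

x(t) = 2c_1e^(4t)sin(3t) - 3c_1e^(4t)cos(3t) - 3c_2e^(4t)sin(3t) - 2c_2e^(4t)cos(3t), z(t) = c_1e^(4t)sin(3t) - 2c_1e^(4t)cos(3t) - 2c_2e^(4t)sin(3t) - c_2e^(4t)cos(3t)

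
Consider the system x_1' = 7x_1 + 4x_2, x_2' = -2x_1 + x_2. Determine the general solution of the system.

x_1(t) = c_1e^(3t) - 2c_2e^(5t), x_2(t) = -c_1e^(3t) + c_2e^(5t)

Coefficient matrix A = [[7, 4], [-2, 1]].
Characteristic polynomial det(A - λI) = λ^2 - 8λ + 15 = 0.
Eigenvalues λ = 3, 5.
For λ=3: (A-λI) row 1 is [4, 4], so an eigenvector is (1, -1).
For λ=5: (A-λI) row 1 is [2, 4], so an eigenvector is (-2, 1).
General solution: c_1e^(3t)(1,-1) + c_2e^(5t)(-2,1).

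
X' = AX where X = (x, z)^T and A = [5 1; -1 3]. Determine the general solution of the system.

x(t) = C_1e^(4t) + C_2te^(4t) - C_2e^(4t), z(t) = -C_1e^(4t) - C_2te^(4t) + 2C_2e^(4t)

Coefficient matrix A = [[5, 1], [-1, 3]].
Characteristic polynomial det(A - λI) = λ^2 - 8λ + 16 = 0.
Single eigenvalue λ = 4 with algebraic multiplicity 2.
Eigenvector v = (1,-1); generalized eigenvector w with (A-λI)w=v is (-1,2).
General solution: e^(4t)[C_1·v + C_2·(t·v + w)].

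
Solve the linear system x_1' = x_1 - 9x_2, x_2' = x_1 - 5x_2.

Coefficient matrix A = [[1, -9], [1, -5]].
Characteristic polynomial det(A - λI) = λ^2 + 4λ + 4 = 0.
Single eigenvalue λ = -2 with algebraic multiplicity 2.
Eigenvector v = (-3,-1); generalized eigenvector w with (A-λI)w=v is (-1,0).
General solution: e^(-2t)[C_1·v + C_2·(t·v + w)].

x_1(t) = -3C_1e^(-2t) - 3C_2te^(-2t) - C_2e^(-2t), x_2(t) = -C_1e^(-2t) - C_2te^(-2t)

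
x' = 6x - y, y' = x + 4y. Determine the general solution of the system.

Coefficient matrix A = [[6, -1], [1, 4]].
Characteristic polynomial det(A - λI) = λ^2 - 10λ + 25 = 0.
Single eigenvalue λ = 5 with algebraic multiplicity 2.
Eigenvector v = (1,1); generalized eigenvector w with (A-λI)w=v is (3,2).
General solution: e^(5t)[c_1·v + c_2·(t·v + w)].

x(t) = c_1e^(5t) + c_2te^(5t) + 3c_2e^(5t), y(t) = c_1e^(5t) + c_2te^(5t) + 2c_2e^(5t)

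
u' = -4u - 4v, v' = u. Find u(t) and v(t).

u(t) = -2K_1e^(-2t) - 2K_2te^(-2t) - K_2e^(-2t), v(t) = K_1e^(-2t) + K_2te^(-2t) + K_2e^(-2t)

Coefficient matrix A = [[-4, -4], [1, 0]].
Characteristic polynomial det(A - λI) = λ^2 + 4λ + 4 = 0.
Single eigenvalue λ = -2 with algebraic multiplicity 2.
Eigenvector v = (-2,1); generalized eigenvector w with (A-λI)w=v is (-1,1).
General solution: e^(-2t)[K_1·v + K_2·(t·v + w)].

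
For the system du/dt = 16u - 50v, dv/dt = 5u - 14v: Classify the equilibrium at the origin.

A = [[16,-50],[5,-14]]; det(A-λI) = λ^2 - 2λ + 26.
λ = 1 ± 5i: positive real part.

unstable spiral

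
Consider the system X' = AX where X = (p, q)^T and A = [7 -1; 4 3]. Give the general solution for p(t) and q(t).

Coefficient matrix A = [[7, -1], [4, 3]].
Characteristic polynomial det(A - λI) = λ^2 - 10λ + 25 = 0.
Single eigenvalue λ = 5 with algebraic multiplicity 2.
Eigenvector v = (-1,-2); generalized eigenvector w with (A-λI)w=v is (-2,-3).
General solution: e^(5t)[K_1·v + K_2·(t·v + w)].

p(t) = -K_1e^(5t) - K_2te^(5t) - 2K_2e^(5t), q(t) = -2K_1e^(5t) - 2K_2te^(5t) - 3K_2e^(5t)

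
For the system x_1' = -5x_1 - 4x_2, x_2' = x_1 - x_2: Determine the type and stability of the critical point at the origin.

A = [[-5,-4],[1,-1]]; det(A-λI) = λ^2 + 6λ + 9.
repeated λ = -3 with a single eigenvector.

stable improper node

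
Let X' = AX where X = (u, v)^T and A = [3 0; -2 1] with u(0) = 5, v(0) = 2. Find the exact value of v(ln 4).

-292

A = [[3,0],[-2,1]]; eigenvalues λ = 3, 1.
Eigenvectors: (1,-1) for λ=3, (0,1) for λ=1.
From the initial condition, c_1 = 5, c_2 = 7.
v(ln 4) = (5)(4^3)(-1) + (7)(4^1)(1) = -292.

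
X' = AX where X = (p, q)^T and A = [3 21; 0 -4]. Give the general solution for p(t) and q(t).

Coefficient matrix A = [[3, 21], [0, -4]].
Characteristic polynomial det(A - λI) = λ^2 + λ - 12 = 0.
Eigenvalues λ = 3, -4.
For λ=3: (A-λI) row 1 is [0, 21], so an eigenvector is (1, 0).
For λ=-4: (A-λI) row 1 is [7, 21], so an eigenvector is (-3, 1).
General solution: c_1e^(3t)(1,0) + c_2e^(-4t)(-3,1).

p(t) = c_1e^(3t) - 3c_2e^(-4t), q(t) = c_2e^(-4t)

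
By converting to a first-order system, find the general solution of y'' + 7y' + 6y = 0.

Let x_1 = y, x_2 = y'. Then x_1' = x_2 and x_2' = -6x_1 - 7x_2.
A = [[0,1],[-6,-7]]; det(A-λI) = λ^2 + 7λ + 6.
Eigenvalues λ = -6, -1 with eigenvectors (1,-6), (1,-1).

y(t) = C_1e^(-6t) + C_2e^(-t)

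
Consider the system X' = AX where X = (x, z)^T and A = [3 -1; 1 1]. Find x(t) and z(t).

x(t) = -K_1e^(2t) - K_2te^(2t) + 2K_2e^(2t), z(t) = -K_1e^(2t) - K_2te^(2t) + 3K_2e^(2t)

Coefficient matrix A = [[3, -1], [1, 1]].
Characteristic polynomial det(A - λI) = λ^2 - 4λ + 4 = 0.
Single eigenvalue λ = 2 with algebraic multiplicity 2.
Eigenvector v = (-1,-1); generalized eigenvector w with (A-λI)w=v is (2,3).
General solution: e^(2t)[K_1·v + K_2·(t·v + w)].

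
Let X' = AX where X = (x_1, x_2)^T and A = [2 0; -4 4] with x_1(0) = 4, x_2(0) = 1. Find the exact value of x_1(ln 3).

A = [[2,0],[-4,4]]; eigenvalues λ = 2, 4.
Eigenvectors: (-1,-2) for λ=2, (0,-1) for λ=4.
From the initial condition, c_1 = -4, c_2 = 7.
x_1(ln 3) = (-4)(3^2)(-1) + (7)(3^4)(0) = 36.

36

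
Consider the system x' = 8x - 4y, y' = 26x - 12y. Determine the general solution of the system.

Coefficient matrix A = [[8, -4], [26, -12]].
Characteristic polynomial det(A - λI) = λ^2 + 4λ + 8 = 0.
Eigenvalues λ = -2 ± 2i (complex conjugate pair).
For λ=-2+2i: an eigenvector is (-1,-2) - i(-1,-3) = (-1 + i, -2 + 3i).
A real fundamental pair from Re and Im of e^((-2+2i)t)v: X_1 = e^(-2t)(cos(2t)·(-1,-2) + sin(2t)·(-1,-3)), X_2 = e^(-2t)(sin(2t)·(-1,-2) - cos(2t)·(-1,-3)).
General solution: c_1X_1 + c_2X_2.

x(t) = -c_1e^(-2t)sin(2t) - c_1e^(-2t)cos(2t) - c_2e^(-2t)sin(2t) + c_2e^(-2t)cos(2t), y(t) = -3c_1e^(-2t)sin(2t) - 2c_1e^(-2t)cos(2t) - 2c_2e^(-2t)sin(2t) + 3c_2e^(-2t)cos(2t)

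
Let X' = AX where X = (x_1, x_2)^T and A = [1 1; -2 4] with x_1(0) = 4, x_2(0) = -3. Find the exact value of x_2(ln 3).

A = [[1,1],[-2,4]]; eigenvalues λ = 2, 3.
Eigenvectors: (-1,-1) for λ=2, (-1,-2) for λ=3.
From the initial condition, c_1 = -11, c_2 = 7.
x_2(ln 3) = (-11)(3^2)(-1) + (7)(3^3)(-2) = -279.

-279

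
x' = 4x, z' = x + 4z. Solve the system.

x(t) = C_2e^(4t), z(t) = C_1e^(4t) + C_2te^(4t) + 3C_2e^(4t)

Coefficient matrix A = [[4, 0], [1, 4]].
Characteristic polynomial det(A - λI) = λ^2 - 8λ + 16 = 0.
Single eigenvalue λ = 4 with algebraic multiplicity 2.
Eigenvector v = (0,1); generalized eigenvector w with (A-λI)w=v is (1,3).
General solution: e^(4t)[C_1·v + C_2·(t·v + w)].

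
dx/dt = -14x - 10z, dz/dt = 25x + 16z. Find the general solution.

x(t) = -C_1e^(t)sin(5t) - C_1e^(t)cos(5t) - C_2e^(t)sin(5t) + C_2e^(t)cos(5t), z(t) = C_1e^(t)sin(5t) + 2C_1e^(t)cos(5t) + 2C_2e^(t)sin(5t) - C_2e^(t)cos(5t)

Coefficient matrix A = [[-14, -10], [25, 16]].
Characteristic polynomial det(A - λI) = λ^2 - 2λ + 26 = 0.
Eigenvalues λ = 1 ± 5i (complex conjugate pair).
For λ=1+5i: an eigenvector is (-1,2) - i(-1,1) = (-1 + i, 2 - i).
A real fundamental pair from Re and Im of e^((1+5i)t)v: X_1 = e^(t)(cos(5t)·(-1,2) + sin(5t)·(-1,1)), X_2 = e^(t)(sin(5t)·(-1,2) - cos(5t)·(-1,1)).
General solution: C_1X_1 + C_2X_2.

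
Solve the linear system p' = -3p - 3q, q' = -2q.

p(t) = C_1e^(-3t) - 3C_2e^(-2t), q(t) = C_2e^(-2t)

Coefficient matrix A = [[-3, -3], [0, -2]].
Characteristic polynomial det(A - λI) = λ^2 + 5λ + 6 = 0.
Eigenvalues λ = -3, -2.
For λ=-3: (A-λI) row 1 is [0, -3], so an eigenvector is (1, 0).
For λ=-2: (A-λI) row 1 is [-1, -3], so an eigenvector is (-3, 1).
General solution: C_1e^(-3t)(1,0) + C_2e^(-2t)(-3,1).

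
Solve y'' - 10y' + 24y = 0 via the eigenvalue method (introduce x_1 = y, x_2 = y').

Let x_1 = y, x_2 = y'. Then x_1' = x_2 and x_2' = -24x_1 + 10x_2.
A = [[0,1],[-24,10]]; det(A-λI) = λ^2 - 10λ + 24.
Eigenvalues λ = 6, 4 with eigenvectors (1,6), (1,4).

y(t) = C_1e^(6t) + C_2e^(4t)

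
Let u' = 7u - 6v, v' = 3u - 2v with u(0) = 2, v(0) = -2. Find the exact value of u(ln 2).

116

A = [[7,-6],[3,-2]]; eigenvalues λ = 1, 4.
Eigenvectors: (1,1) for λ=1, (-2,-1) for λ=4.
From the initial condition, c_1 = -6, c_2 = -4.
u(ln 2) = (-6)(2^1)(1) + (-4)(2^4)(-2) = 116.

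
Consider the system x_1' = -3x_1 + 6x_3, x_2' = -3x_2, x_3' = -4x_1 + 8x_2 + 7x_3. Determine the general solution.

x_1(t) = K_1e^(3t) + 2K_2e^(-3t) + 3K_3e^(t), x_2(t) = K_2e^(-3t), x_3(t) = K_1e^(3t) + 2K_3e^(t)

Coefficient matrix A = [[-3, 0, 6], [0, -3, 0], [-4, 8, 7]].
det(A - λI) = 0 gives eigenvalues λ = 3, -3, 1.
For λ=3: eigenvector (1,0,1).
For λ=-3: eigenvector (2,1,0).
For λ=1: eigenvector (3,0,2).
General solution: K_1e^(3t)(1,0,1) + K_2e^(-3t)(2,1,0) + K_3e^(t)(3,0,2).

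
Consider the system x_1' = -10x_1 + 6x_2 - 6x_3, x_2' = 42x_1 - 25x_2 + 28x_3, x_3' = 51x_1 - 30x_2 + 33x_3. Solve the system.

Coefficient matrix A = [[-10, 6, -6], [42, -25, 28], [51, -30, 33]].
det(A - λI) = 0 gives eigenvalues λ = -4, 3, -1.
For λ=-4: eigenvector (1,-2,-3).
For λ=3: eigenvector (0,1,1).
For λ=-1: eigenvector (-2,0,3).
General solution: c_1e^(-4t)(1,-2,-3) + c_2e^(3t)(0,1,1) + c_3e^(-t)(-2,0,3).

x_1(t) = c_1e^(-4t) - 2c_3e^(-t), x_2(t) = -2c_1e^(-4t) + c_2e^(3t), x_3(t) = -3c_1e^(-4t) + c_2e^(3t) + 3c_3e^(-t)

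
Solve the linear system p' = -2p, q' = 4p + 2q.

Coefficient matrix A = [[-2, 0], [4, 2]].
Characteristic polynomial det(A - λI) = λ^2 - 4 = 0.
Eigenvalues λ = 2, -2.
For λ=2: (A-λI) row 1 is [-4, 0], so an eigenvector is (0, -1).
For λ=-2: (A-λI) row 2 is [4, 4], so an eigenvector is (1, -1).
General solution: C_1e^(2t)(0,-1) + C_2e^(-2t)(1,-1).

p(t) = C_2e^(-2t), q(t) = -C_1e^(2t) - C_2e^(-2t)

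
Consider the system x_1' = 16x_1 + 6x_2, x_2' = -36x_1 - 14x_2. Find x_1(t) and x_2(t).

x_1(t) = C_1e^(-2t) + C_2e^(4t), x_2(t) = -3C_1e^(-2t) - 2C_2e^(4t)

Coefficient matrix A = [[16, 6], [-36, -14]].
Characteristic polynomial det(A - λI) = λ^2 - 2λ - 8 = 0.
Eigenvalues λ = -2, 4.
For λ=-2: (A-λI) row 1 is [18, 6], so an eigenvector is (1, -3).
For λ=4: (A-λI) row 1 is [12, 6], so an eigenvector is (1, -2).
General solution: C_1e^(-2t)(1,-3) + C_2e^(4t)(1,-2).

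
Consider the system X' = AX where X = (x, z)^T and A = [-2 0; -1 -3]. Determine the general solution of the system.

Coefficient matrix A = [[-2, 0], [-1, -3]].
Characteristic polynomial det(A - λI) = λ^2 + 5λ + 6 = 0.
Eigenvalues λ = -2, -3.
For λ=-2: (A-λI) row 2 is [-1, -1], so an eigenvector is (-1, 1).
For λ=-3: (A-λI) row 1 is [1, 0], so an eigenvector is (0, 1).
General solution: K_1e^(-2t)(-1,1) + K_2e^(-3t)(0,1).

x(t) = -K_1e^(-2t), z(t) = K_1e^(-2t) + K_2e^(-3t)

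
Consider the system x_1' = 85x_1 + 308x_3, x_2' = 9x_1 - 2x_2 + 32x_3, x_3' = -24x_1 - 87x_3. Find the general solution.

x_1(t) = -7c_1e^(-3t) - 11c_2e^(t), x_2(t) = -c_1e^(-3t) - c_2e^(t) + c_3e^(-2t), x_3(t) = 2c_1e^(-3t) + 3c_2e^(t)

Coefficient matrix A = [[85, 0, 308], [9, -2, 32], [-24, 0, -87]].
det(A - λI) = 0 gives eigenvalues λ = -3, 1, -2.
For λ=-3: eigenvector (-7,-1,2).
For λ=1: eigenvector (-11,-1,3).
For λ=-2: eigenvector (0,1,0).
General solution: c_1e^(-3t)(-7,-1,2) + c_2e^(t)(-11,-1,3) + c_3e^(-2t)(0,1,0).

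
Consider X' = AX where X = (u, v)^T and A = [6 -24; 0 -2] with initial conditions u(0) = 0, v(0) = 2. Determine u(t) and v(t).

u(t) = -6e^(6t) + 6e^(-2t), v(t) = 2e^(-2t)

Coefficient matrix A = [[6, -24], [0, -2]].
Characteristic polynomial det(A - λI) = λ^2 - 4λ - 12 = 0.
Eigenvalues λ = 6, -2.
For λ=6: (A-λI) row 1 is [0, -24], so an eigenvector is (1, 0).
For λ=-2: (A-λI) row 1 is [8, -24], so an eigenvector is (-3, -1).
General solution: K_1e^(6t)(1,0) + K_2e^(-2t)(-3,-1).
Applying u(0)=0, v(0)=2 gives K_1=-6, K_2=-2.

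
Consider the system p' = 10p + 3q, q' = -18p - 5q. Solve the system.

p(t) = -C_1e^(4t) + C_2e^(t), q(t) = 2C_1e^(4t) - 3C_2e^(t)

Coefficient matrix A = [[10, 3], [-18, -5]].
Characteristic polynomial det(A - λI) = λ^2 - 5λ + 4 = 0.
Eigenvalues λ = 4, 1.
For λ=4: (A-λI) row 1 is [6, 3], so an eigenvector is (-1, 2).
For λ=1: (A-λI) row 1 is [9, 3], so an eigenvector is (1, -3).
General solution: C_1e^(4t)(-1,2) + C_2e^(t)(1,-3).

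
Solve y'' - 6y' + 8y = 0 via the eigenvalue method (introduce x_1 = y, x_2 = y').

y(t) = K_1e^(4t) + K_2e^(2t)

Let x_1 = y, x_2 = y'. Then x_1' = x_2 and x_2' = -8x_1 + 6x_2.
A = [[0,1],[-8,6]]; det(A-λI) = λ^2 - 6λ + 8.
Eigenvalues λ = 4, 2 with eigenvectors (1,4), (1,2).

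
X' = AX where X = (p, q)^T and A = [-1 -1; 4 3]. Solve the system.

p(t) = -C_1e^(t) - C_2te^(t), q(t) = 2C_1e^(t) + 2C_2te^(t) + C_2e^(t)

Coefficient matrix A = [[-1, -1], [4, 3]].
Characteristic polynomial det(A - λI) = λ^2 - 2λ + 1 = 0.
Single eigenvalue λ = 1 with algebraic multiplicity 2.
Eigenvector v = (-1,2); generalized eigenvector w with (A-λI)w=v is (0,1).
General solution: e^(t)[C_1·v + C_2·(t·v + w)].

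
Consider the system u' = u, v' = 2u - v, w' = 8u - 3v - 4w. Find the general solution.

Coefficient matrix A = [[1, 0, 0], [2, -1, 0], [8, -3, -4]].
det(A - λI) = 0 gives eigenvalues λ = -4, -1, 1.
For λ=-4: eigenvector (0,0,-1).
For λ=-1: eigenvector (0,1,-1).
For λ=1: eigenvector (1,1,1).
General solution: c_1e^(-4t)(0,0,-1) + c_2e^(-t)(0,1,-1) + c_3e^(t)(1,1,1).

u(t) = c_3e^(t), v(t) = c_2e^(-t) + c_3e^(t), w(t) = -c_1e^(-4t) - c_2e^(-t) + c_3e^(t)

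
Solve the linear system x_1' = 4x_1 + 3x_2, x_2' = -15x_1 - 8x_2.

Coefficient matrix A = [[4, 3], [-15, -8]].
Characteristic polynomial det(A - λI) = λ^2 + 4λ + 13 = 0.
Eigenvalues λ = -2 ± 3i (complex conjugate pair).
For λ=-2+3i: an eigenvector is (0,1) - i(1,-2) = (0 - i, 1 + 2i).
A real fundamental pair from Re and Im of e^((-2+3i)t)v: X_1 = e^(-2t)(cos(3t)·(0,1) + sin(3t)·(1,-2)), X_2 = e^(-2t)(sin(3t)·(0,1) - cos(3t)·(1,-2)).
General solution: K_1X_1 + K_2X_2.

x_1(t) = K_1e^(-2t)sin(3t) - K_2e^(-2t)cos(3t), x_2(t) = -2K_1e^(-2t)sin(3t) + K_1e^(-2t)cos(3t) + K_2e^(-2t)sin(3t) + 2K_2e^(-2t)cos(3t)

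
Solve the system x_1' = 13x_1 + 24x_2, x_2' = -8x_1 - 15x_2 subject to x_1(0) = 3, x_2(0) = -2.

Coefficient matrix A = [[13, 24], [-8, -15]].
Characteristic polynomial det(A - λI) = λ^2 + 2λ - 3 = 0.
Eigenvalues λ = -3, 1.
For λ=-3: (A-λI) row 1 is [16, 24], so an eigenvector is (-3, 2).
For λ=1: (A-λI) row 1 is [12, 24], so an eigenvector is (-2, 1).
General solution: K_1e^(-3t)(-3,2) + K_2e^(t)(-2,1).
Applying x_1(0)=3, x_2(0)=-2 gives K_1=-1, K_2=0.

x_1(t) = 3e^(-3t), x_2(t) = -2e^(-3t)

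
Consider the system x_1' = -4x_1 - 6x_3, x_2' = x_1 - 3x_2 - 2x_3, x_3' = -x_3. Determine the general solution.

x_1(t) = -2K_1e^(-t) + K_3e^(-4t), x_2(t) = -2K_1e^(-t) + K_2e^(-3t) - K_3e^(-4t), x_3(t) = K_1e^(-t)

Coefficient matrix A = [[-4, 0, -6], [1, -3, -2], [0, 0, -1]].
det(A - λI) = 0 gives eigenvalues λ = -1, -3, -4.
For λ=-1: eigenvector (-2,-2,1).
For λ=-3: eigenvector (0,1,0).
For λ=-4: eigenvector (1,-1,0).
General solution: K_1e^(-t)(-2,-2,1) + K_2e^(-3t)(0,1,0) + K_3e^(-4t)(1,-1,0).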